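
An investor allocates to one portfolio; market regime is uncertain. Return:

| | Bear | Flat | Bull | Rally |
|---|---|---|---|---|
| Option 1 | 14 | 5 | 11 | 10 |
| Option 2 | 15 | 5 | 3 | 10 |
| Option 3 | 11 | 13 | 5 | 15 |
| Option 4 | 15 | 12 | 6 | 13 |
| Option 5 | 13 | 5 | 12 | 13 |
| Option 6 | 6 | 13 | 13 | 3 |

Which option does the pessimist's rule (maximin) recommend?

Option 4

Row minima: Option 1=5, Option 2=3, Option 3=5, Option 4=6, Option 5=5, Option 6=3
Best worst-case = 6 → Option 4.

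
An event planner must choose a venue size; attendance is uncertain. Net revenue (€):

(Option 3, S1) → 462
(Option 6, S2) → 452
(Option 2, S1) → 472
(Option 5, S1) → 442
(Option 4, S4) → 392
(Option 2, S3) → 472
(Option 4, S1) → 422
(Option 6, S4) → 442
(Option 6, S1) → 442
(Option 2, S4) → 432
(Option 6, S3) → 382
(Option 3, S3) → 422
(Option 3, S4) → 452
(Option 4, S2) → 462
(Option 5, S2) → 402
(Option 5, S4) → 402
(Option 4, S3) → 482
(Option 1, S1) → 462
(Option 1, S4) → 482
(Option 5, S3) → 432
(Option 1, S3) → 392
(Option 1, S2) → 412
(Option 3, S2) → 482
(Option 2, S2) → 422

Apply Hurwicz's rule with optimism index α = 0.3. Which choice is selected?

Option 1: 0.3·482 + 0.7·392 = 419
Option 2: 0.3·472 + 0.7·422 = 437
Option 3: 0.3·482 + 0.7·422 = 440
Option 4: 0.3·482 + 0.7·392 = 419
Option 5: 0.3·442 + 0.7·402 = 414
Option 6: 0.3·452 + 0.7·382 = 403
Highest Hurwicz score = 440 → Option 3.

Option 3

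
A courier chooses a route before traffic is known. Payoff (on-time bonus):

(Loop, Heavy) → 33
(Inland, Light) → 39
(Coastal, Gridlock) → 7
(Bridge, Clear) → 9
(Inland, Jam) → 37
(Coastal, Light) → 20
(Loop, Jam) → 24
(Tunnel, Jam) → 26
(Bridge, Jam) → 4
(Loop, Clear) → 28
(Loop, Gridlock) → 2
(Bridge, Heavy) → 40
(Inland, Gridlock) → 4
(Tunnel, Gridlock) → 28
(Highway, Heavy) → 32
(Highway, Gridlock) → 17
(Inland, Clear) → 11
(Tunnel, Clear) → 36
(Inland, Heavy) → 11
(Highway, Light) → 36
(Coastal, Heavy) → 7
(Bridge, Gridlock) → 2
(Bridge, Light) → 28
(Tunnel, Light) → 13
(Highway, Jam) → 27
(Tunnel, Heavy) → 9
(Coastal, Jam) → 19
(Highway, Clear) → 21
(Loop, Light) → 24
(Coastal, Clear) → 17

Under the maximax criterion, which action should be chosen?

Row maxima: Highway=36, Tunnel=36, Bridge=40, Coastal=20, Loop=33, Inland=39
Best best-case = 40 → Bridge.

Bridge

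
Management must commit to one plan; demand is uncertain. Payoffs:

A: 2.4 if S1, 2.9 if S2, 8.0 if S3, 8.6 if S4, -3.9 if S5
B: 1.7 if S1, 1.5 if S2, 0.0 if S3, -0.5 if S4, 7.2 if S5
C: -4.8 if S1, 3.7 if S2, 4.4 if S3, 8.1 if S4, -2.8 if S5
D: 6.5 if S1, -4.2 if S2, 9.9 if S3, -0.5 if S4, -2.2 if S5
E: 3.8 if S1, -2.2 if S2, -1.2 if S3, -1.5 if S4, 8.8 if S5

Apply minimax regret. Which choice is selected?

B

Column bests: S1=6.5, S2=3.7, S3=9.9, S4=8.6, S5=8.8.
A regrets: 4.1, 0.8, 1.9, 0.0, 12.7 → max 12.7
B regrets: 4.8, 2.2, 9.9, 9.1, 1.6 → max 9.9
C regrets: 11.3, 0.0, 5.5, 0.5, 11.6 → max 11.6
D regrets: 0.0, 7.9, 0.0, 9.1, 11.0 → max 11.0
E regrets: 2.7, 5.9, 11.1, 10.1, 0.0 → max 11.1
Smallest max regret = 9.9 → B.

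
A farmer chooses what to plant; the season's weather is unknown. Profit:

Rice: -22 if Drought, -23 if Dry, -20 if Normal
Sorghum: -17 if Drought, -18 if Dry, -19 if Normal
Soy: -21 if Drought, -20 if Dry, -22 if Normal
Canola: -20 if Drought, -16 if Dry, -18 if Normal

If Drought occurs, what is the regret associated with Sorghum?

0

Best payoff under Drought is -17.
Regret = -17 − (-17) = 0.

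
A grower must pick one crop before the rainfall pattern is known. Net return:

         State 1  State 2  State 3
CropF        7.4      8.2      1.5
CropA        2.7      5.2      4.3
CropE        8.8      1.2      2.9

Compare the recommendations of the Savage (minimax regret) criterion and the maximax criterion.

minimax regret → CropF; maximax → CropE (disagree)

Column bests: State 1=8.8, State 2=8.2, State 3=4.3.
CropF regrets: 1.4, 0.0, 2.8 → max 2.8
CropA regrets: 6.1, 3.0, 0.0 → max 6.1
CropE regrets: 0.0, 7.0, 1.4 → max 7.0
Smallest max regret = 2.8 → CropF.
Row maxima: CropF=8.2, CropA=5.2, CropE=8.8
Best best-case = 8.8 → CropE.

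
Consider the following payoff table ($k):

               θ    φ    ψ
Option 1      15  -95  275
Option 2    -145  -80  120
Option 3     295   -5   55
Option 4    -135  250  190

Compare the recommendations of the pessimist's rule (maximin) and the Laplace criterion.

maximin → Option 3; laplace → Option 3 (agree)

Row minima: Option 1=-95, Option 2=-145, Option 3=-5, Option 4=-135
Best worst-case = -5 → Option 3.
Row averages: Option 1=65, Option 2=-35, Option 3=115, Option 4=305/3
Highest average = 115 → Option 3.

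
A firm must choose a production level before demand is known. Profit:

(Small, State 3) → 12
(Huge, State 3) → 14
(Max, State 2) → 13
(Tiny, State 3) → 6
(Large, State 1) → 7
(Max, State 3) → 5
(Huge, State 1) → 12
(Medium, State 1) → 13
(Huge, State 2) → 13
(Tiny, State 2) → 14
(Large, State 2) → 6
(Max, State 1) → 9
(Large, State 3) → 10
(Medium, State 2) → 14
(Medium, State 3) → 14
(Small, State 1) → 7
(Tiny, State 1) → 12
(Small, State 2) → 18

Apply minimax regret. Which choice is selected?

Column bests: State 1=13, State 2=18, State 3=14.
Tiny regrets: 1, 4, 8 → max 8
Small regrets: 6, 0, 2 → max 6
Medium regrets: 0, 4, 0 → max 4
Large regrets: 6, 12, 4 → max 12
Huge regrets: 1, 5, 0 → max 5
Max regrets: 4, 5, 9 → max 9
Smallest max regret = 4 → Medium.

Medium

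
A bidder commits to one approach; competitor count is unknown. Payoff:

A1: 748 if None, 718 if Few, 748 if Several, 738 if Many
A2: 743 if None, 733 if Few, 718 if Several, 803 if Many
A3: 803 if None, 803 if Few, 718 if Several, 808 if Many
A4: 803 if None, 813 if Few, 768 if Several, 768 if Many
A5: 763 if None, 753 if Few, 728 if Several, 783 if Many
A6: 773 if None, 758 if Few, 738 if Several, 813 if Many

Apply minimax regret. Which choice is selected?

A4

Column bests: None=803, Few=813, Several=768, Many=813.
A1 regrets: 55, 95, 20, 75 → max 95
A2 regrets: 60, 80, 50, 10 → max 80
A3 regrets: 0, 10, 50, 5 → max 50
A4 regrets: 0, 0, 0, 45 → max 45
A5 regrets: 40, 60, 40, 30 → max 60
A6 regrets: 30, 55, 30, 0 → max 55
Smallest max regret = 45 → A4.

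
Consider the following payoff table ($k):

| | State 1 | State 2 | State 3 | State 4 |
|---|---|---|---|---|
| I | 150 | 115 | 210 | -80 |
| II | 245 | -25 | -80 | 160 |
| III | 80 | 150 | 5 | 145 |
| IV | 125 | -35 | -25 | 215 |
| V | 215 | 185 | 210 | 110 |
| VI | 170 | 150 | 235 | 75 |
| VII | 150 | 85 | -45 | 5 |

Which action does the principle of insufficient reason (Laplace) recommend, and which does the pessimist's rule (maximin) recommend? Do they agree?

Row averages: I=98.75, II=75, III=95, IV=70, V=180, VI=157.5, VII=48.75
Highest average = 180 → V.
Row minima: I=-80, II=-80, III=5, IV=-35, V=110, VI=75, VII=-45
Best worst-case = 110 → V.

laplace → V; maximin → V (agree)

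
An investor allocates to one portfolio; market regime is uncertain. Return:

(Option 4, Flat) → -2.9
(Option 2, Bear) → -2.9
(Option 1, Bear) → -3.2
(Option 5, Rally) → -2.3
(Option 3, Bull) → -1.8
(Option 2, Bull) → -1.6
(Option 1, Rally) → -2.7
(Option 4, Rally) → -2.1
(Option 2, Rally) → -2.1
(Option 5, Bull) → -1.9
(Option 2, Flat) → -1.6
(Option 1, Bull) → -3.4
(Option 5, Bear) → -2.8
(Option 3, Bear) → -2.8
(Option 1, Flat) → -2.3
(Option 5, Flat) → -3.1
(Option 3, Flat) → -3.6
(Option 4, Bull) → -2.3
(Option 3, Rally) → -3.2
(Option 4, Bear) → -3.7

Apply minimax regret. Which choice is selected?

Column bests: Bear=-2.8, Flat=-1.6, Bull=-1.6, Rally=-2.1.
Option 1 regrets: 0.4, 0.7, 1.8, 0.6 → max 1.8
Option 2 regrets: 0.1, 0.0, 0.0, 0.0 → max 0.1
Option 3 regrets: 0.0, 2.0, 0.2, 1.1 → max 2.0
Option 4 regrets: 0.9, 1.3, 0.7, 0.0 → max 1.3
Option 5 regrets: 0.0, 1.5, 0.3, 0.2 → max 1.5
Smallest max regret = 0.1 → Option 2.

Option 2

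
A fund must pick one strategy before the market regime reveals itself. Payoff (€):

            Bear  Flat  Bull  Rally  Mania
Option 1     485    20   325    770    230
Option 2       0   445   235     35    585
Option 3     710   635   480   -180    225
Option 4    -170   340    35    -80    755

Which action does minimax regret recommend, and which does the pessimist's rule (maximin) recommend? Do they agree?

minimax regret → Option 1; maximin → Option 1 (agree)

Column bests: Bear=710, Flat=635, Bull=480, Rally=770, Mania=755.
Option 1 regrets: 225, 615, 155, 0, 525 → max 615
Option 2 regrets: 710, 190, 245, 735, 170 → max 735
Option 3 regrets: 0, 0, 0, 950, 530 → max 950
Option 4 regrets: 880, 295, 445, 850, 0 → max 880
Smallest max regret = 615 → Option 1.
Row minima: Option 1=20, Option 2=0, Option 3=-180, Option 4=-170
Best worst-case = 20 → Option 1.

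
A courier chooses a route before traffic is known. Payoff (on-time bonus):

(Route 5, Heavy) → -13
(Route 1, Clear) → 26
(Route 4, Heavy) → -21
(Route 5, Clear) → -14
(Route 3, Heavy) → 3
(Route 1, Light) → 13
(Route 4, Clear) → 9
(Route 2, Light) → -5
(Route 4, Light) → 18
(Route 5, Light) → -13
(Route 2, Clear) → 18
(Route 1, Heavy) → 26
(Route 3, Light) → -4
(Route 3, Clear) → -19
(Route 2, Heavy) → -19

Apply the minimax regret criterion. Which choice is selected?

Column bests: Clear=26, Light=18, Heavy=26.
Route 1 regrets: 0, 5, 0 → max 5
Route 2 regrets: 8, 23, 45 → max 45
Route 3 regrets: 45, 22, 23 → max 45
Route 4 regrets: 17, 0, 47 → max 47
Route 5 regrets: 40, 31, 39 → max 40
Smallest max regret = 5 → Route 1.

Route 1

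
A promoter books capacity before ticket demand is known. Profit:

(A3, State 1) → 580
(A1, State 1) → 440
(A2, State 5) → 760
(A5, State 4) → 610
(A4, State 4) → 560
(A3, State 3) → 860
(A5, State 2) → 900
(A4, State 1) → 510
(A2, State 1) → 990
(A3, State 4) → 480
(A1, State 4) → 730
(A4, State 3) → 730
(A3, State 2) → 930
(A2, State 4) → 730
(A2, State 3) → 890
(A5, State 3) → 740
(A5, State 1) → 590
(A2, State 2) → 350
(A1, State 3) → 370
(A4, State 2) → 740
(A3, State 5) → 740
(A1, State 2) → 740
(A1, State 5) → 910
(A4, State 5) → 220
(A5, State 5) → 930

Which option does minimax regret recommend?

Column bests: State 1=990, State 2=930, State 3=890, State 4=730, State 5=930.
A1 regrets: 550, 190, 520, 0, 20 → max 550
A2 regrets: 0, 580, 0, 0, 170 → max 580
A3 regrets: 410, 0, 30, 250, 190 → max 410
A4 regrets: 480, 190, 160, 170, 710 → max 710
A5 regrets: 400, 30, 150, 120, 0 → max 400
Smallest max regret = 400 → A5.

A5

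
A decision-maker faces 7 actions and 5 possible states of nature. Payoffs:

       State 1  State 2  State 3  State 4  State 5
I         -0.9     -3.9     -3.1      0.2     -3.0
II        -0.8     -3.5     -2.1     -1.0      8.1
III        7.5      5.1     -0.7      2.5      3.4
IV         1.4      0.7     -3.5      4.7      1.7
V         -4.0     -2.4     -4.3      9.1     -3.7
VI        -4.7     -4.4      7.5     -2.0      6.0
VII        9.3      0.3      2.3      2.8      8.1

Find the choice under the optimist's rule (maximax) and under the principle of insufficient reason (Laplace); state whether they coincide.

maximax → VII; laplace → VII (agree)

Row maxima: I=0.2, II=8.1, III=7.5, IV=4.7, V=9.1, VI=7.5, VII=9.3
Best best-case = 9.3 → VII.
Row averages: I=-2.14, II=0.14, III=3.56, IV=1, V=-1.06, VI=0.48, VII=4.56
Highest average = 4.56 → VII.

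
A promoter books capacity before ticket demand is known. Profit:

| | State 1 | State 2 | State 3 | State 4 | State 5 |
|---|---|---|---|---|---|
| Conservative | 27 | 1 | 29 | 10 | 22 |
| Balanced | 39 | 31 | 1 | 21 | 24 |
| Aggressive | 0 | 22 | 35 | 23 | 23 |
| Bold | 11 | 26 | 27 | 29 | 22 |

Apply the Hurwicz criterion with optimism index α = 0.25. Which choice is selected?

Bold

Conservative: 0.25·29 + 0.75·1 = 8
Balanced: 0.25·39 + 0.75·1 = 10.5
Aggressive: 0.25·35 + 0.75·0 = 8.75
Bold: 0.25·29 + 0.75·11 = 15.5
Highest Hurwicz score = 15.5 → Bold.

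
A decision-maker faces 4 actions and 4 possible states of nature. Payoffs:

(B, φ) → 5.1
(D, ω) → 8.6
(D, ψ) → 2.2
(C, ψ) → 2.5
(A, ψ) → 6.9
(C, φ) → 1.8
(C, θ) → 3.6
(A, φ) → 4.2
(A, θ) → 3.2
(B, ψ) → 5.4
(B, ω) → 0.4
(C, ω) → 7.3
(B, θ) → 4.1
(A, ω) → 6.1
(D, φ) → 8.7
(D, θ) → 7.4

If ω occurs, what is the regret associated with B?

8.2

Best payoff under ω is 8.6.
Regret = 8.6 − 0.4 = 8.2.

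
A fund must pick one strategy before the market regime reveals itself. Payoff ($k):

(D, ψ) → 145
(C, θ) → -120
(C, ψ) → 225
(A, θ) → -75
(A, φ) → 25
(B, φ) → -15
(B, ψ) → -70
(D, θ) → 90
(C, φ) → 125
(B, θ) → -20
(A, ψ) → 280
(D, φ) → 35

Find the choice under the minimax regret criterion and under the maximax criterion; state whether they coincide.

minimax regret → D; maximax → A (disagree)

Column bests: θ=90, φ=125, ψ=280.
A regrets: 165, 100, 0 → max 165
B regrets: 110, 140, 350 → max 350
C regrets: 210, 0, 55 → max 210
D regrets: 0, 90, 135 → max 135
Smallest max regret = 135 → D.
Row maxima: A=280, B=-15, C=225, D=145
Best best-case = 280 → A.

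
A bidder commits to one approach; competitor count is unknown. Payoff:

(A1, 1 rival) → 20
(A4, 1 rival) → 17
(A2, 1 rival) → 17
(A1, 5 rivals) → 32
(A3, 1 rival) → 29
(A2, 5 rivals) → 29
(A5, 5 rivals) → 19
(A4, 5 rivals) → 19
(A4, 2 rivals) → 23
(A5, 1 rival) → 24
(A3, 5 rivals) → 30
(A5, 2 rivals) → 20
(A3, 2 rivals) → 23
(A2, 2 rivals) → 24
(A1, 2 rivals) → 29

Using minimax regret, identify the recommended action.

Column bests: 1 rival=29, 2 rivals=29, 5 rivals=32.
A1 regrets: 9, 0, 0 → max 9
A2 regrets: 12, 5, 3 → max 12
A3 regrets: 0, 6, 2 → max 6
A4 regrets: 12, 6, 13 → max 13
A5 regrets: 5, 9, 13 → max 13
Smallest max regret = 6 → A3.

A3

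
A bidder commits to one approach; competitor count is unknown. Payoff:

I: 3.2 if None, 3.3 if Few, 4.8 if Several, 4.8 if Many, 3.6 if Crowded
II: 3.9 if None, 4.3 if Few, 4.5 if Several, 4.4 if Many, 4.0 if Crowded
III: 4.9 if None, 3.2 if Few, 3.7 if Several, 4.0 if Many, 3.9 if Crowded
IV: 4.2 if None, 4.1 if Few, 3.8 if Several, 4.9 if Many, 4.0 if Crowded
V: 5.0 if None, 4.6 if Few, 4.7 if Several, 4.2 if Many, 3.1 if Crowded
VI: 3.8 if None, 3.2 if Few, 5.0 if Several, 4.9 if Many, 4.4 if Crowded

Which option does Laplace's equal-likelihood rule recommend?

V

Row averages: I=3.94, II=4.22, III=3.94, IV=4.2, V=4.32, VI=4.26
Highest average = 4.32 → V.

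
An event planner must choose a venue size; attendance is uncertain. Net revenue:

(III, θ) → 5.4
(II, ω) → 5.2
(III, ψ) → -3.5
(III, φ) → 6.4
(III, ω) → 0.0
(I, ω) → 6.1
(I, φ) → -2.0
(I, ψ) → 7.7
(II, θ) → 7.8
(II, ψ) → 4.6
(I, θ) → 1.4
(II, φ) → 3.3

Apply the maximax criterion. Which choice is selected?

Row maxima: I=7.7, II=7.8, III=6.4
Best best-case = 7.8 → II.

II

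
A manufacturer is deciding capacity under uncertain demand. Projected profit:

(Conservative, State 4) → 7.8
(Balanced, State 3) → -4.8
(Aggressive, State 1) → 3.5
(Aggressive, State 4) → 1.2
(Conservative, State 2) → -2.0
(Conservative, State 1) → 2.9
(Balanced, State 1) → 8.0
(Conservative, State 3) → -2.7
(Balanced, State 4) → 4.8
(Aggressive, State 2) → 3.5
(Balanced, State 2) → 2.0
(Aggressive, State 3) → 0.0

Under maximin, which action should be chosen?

Aggressive

Row minima: Conservative=-2.7, Balanced=-4.8, Aggressive=0.0
Best worst-case = 0.0 → Aggressive.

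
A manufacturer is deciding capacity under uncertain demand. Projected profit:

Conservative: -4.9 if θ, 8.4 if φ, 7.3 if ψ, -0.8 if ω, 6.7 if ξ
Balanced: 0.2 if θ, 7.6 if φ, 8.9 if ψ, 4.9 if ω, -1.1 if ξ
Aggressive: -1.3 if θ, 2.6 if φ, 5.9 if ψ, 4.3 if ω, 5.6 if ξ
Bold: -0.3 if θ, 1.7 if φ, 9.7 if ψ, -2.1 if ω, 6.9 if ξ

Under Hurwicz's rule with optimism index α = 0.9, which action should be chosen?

Conservative: 0.9·8.4 + 0.1·(-4.9) = 7.07
Balanced: 0.9·8.9 + 0.1·(-1.1) = 7.9
Aggressive: 0.9·5.9 + 0.1·(-1.3) = 5.18
Bold: 0.9·9.7 + 0.1·(-2.1) = 8.52
Highest Hurwicz score = 8.52 → Bold.

Bold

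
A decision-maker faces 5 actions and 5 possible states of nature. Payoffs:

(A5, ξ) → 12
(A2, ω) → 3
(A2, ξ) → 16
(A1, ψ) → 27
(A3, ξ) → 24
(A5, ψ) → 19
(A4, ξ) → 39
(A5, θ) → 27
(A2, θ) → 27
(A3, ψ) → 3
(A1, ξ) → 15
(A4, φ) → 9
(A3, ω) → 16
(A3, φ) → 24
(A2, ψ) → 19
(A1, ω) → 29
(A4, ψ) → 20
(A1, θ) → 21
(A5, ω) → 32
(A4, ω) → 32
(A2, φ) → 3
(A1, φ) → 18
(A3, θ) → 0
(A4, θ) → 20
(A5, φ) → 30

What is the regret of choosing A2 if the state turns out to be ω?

29

Best payoff under ω is 32.
Regret = 32 − 3 = 29.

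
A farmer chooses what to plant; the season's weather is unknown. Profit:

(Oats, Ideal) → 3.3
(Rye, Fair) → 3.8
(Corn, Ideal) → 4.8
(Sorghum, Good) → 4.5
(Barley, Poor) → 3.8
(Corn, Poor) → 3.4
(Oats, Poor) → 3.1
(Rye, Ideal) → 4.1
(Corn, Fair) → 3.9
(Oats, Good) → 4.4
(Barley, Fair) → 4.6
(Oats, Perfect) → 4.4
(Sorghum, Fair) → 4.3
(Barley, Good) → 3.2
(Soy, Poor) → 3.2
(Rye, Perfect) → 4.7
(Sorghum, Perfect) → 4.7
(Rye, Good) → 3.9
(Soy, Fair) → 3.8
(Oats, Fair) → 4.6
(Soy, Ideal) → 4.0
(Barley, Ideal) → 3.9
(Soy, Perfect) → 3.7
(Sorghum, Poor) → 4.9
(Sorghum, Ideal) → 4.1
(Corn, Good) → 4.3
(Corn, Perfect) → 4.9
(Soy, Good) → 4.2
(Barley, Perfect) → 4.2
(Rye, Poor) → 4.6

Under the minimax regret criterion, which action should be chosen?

Sorghum

Column bests: Poor=4.9, Fair=4.6, Good=4.5, Ideal=4.8, Perfect=4.9.
Soy regrets: 1.7, 0.8, 0.3, 0.8, 1.2 → max 1.7
Barley regrets: 1.1, 0.0, 1.3, 0.9, 0.7 → max 1.3
Corn regrets: 1.5, 0.7, 0.2, 0.0, 0.0 → max 1.5
Rye regrets: 0.3, 0.8, 0.6, 0.7, 0.2 → max 0.8
Oats regrets: 1.8, 0.0, 0.1, 1.5, 0.5 → max 1.8
Sorghum regrets: 0.0, 0.3, 0.0, 0.7, 0.2 → max 0.7
Smallest max regret = 0.7 → Sorghum.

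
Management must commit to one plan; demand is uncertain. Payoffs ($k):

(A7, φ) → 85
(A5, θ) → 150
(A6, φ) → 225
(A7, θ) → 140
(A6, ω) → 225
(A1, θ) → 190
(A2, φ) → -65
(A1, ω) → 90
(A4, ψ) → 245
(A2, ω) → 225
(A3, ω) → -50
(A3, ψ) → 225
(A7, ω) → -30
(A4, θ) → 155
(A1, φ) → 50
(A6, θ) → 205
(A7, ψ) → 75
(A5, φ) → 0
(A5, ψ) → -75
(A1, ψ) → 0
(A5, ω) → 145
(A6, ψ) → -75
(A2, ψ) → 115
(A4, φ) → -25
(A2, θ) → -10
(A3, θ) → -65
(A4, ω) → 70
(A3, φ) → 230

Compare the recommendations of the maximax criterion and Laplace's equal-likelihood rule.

Row maxima: A1=190, A2=225, A3=230, A4=245, A5=150, A6=225, A7=140
Best best-case = 245 → A4.
Row averages: A1=82.5, A2=66.25, A3=85, A4=111.25, A5=55, A6=145, A7=67.5
Highest average = 145 → A6.

maximax → A4; laplace → A6 (disagree)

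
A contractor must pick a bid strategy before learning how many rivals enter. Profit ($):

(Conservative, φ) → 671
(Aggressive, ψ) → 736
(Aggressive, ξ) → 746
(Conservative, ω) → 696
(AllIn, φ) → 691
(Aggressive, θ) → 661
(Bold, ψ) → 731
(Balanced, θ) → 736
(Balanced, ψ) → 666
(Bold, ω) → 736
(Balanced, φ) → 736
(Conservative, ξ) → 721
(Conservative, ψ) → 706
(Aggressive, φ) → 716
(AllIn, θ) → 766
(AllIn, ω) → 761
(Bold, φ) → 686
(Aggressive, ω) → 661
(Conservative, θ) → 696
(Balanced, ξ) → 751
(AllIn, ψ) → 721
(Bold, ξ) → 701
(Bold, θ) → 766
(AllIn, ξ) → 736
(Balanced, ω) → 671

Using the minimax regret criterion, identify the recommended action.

Column bests: θ=766, φ=736, ψ=736, ω=761, ξ=751.
Conservative regrets: 70, 65, 30, 65, 30 → max 70
Balanced regrets: 30, 0, 70, 90, 0 → max 90
Aggressive regrets: 105, 20, 0, 100, 5 → max 105
Bold regrets: 0, 50, 5, 25, 50 → max 50
AllIn regrets: 0, 45, 15, 0, 15 → max 45
Smallest max regret = 45 → AllIn.

AllIn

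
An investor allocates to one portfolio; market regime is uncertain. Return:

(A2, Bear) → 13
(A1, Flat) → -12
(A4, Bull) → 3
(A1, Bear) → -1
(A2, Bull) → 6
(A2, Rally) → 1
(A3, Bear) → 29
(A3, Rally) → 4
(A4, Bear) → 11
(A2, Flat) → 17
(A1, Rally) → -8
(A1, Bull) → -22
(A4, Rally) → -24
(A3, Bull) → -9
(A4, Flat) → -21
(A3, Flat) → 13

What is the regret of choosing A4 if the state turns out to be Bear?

Best payoff under Bear is 29.
Regret = 29 − 11 = 18.

18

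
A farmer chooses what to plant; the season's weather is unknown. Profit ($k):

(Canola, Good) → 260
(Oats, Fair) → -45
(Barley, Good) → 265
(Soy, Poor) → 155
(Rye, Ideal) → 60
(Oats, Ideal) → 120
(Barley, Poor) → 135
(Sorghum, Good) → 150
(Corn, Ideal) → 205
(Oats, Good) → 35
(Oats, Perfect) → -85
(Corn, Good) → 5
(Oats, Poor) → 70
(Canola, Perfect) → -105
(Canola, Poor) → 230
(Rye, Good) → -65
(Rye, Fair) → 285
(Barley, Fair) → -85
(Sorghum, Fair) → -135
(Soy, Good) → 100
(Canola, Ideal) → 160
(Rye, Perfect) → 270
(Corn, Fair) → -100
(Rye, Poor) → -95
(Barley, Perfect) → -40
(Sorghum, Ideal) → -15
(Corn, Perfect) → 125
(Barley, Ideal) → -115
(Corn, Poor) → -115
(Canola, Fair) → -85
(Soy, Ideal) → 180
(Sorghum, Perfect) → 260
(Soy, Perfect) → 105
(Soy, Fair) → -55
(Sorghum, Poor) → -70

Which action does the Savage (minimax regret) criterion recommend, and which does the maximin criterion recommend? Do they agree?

Column bests: Poor=230, Fair=285, Good=265, Ideal=205, Perfect=270.
Corn regrets: 345, 385, 260, 0, 145 → max 385
Soy regrets: 75, 340, 165, 25, 165 → max 340
Barley regrets: 95, 370, 0, 320, 310 → max 370
Sorghum regrets: 300, 420, 115, 220, 10 → max 420
Rye regrets: 325, 0, 330, 145, 0 → max 330
Canola regrets: 0, 370, 5, 45, 375 → max 375
Oats regrets: 160, 330, 230, 85, 355 → max 355
Smallest max regret = 330 → Rye.
Row minima: Corn=-115, Soy=-55, Barley=-115, Sorghum=-135, Rye=-95, Canola=-105, Oats=-85
Best worst-case = -55 → Soy.

minimax regret → Rye; maximin → Soy (disagree)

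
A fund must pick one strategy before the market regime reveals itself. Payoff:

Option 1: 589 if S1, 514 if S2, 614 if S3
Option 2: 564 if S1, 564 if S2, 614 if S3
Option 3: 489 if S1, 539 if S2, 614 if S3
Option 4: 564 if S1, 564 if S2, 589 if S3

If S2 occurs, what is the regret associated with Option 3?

25

Best payoff under S2 is 564.
Regret = 564 − 539 = 25.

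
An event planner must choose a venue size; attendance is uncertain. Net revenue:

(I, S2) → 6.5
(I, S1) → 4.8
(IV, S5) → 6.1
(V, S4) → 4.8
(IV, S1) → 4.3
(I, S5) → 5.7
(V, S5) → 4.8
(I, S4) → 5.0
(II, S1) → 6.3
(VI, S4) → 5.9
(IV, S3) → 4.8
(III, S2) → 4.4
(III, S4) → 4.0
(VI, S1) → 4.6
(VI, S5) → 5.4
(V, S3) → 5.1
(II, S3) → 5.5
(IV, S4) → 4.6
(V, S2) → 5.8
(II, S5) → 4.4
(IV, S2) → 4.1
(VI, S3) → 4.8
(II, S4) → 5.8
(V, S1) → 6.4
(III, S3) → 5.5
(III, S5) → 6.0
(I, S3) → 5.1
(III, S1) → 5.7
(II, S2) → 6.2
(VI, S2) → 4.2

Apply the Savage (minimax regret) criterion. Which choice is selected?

V

Column bests: S1=6.4, S2=6.5, S3=5.5, S4=5.9, S5=6.1.
I regrets: 1.6, 0.0, 0.4, 0.9, 0.4 → max 1.6
II regrets: 0.1, 0.3, 0.0, 0.1, 1.7 → max 1.7
III regrets: 0.7, 2.1, 0.0, 1.9, 0.1 → max 2.1
IV regrets: 2.1, 2.4, 0.7, 1.3, 0.0 → max 2.4
V regrets: 0.0, 0.7, 0.4, 1.1, 1.3 → max 1.3
VI regrets: 1.8, 2.3, 0.7, 0.0, 0.7 → max 2.3
Smallest max regret = 1.3 → V.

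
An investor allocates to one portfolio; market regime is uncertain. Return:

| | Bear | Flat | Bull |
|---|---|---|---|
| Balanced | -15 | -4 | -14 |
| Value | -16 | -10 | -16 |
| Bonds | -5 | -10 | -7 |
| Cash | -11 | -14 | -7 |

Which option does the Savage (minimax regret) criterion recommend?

Column bests: Bear=-5, Flat=-4, Bull=-7.
Balanced regrets: 10, 0, 7 → max 10
Value regrets: 11, 6, 9 → max 11
Bonds regrets: 0, 6, 0 → max 6
Cash regrets: 6, 10, 0 → max 10
Smallest max regret = 6 → Bonds.

Bonds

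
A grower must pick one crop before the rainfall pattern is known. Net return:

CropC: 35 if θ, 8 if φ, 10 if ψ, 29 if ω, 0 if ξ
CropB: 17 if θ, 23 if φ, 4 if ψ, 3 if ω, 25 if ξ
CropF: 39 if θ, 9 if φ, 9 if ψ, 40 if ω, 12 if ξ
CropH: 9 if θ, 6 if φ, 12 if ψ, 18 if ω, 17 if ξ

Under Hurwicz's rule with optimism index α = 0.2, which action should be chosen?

CropF

CropC: 0.2·35 + 0.8·0 = 7
CropB: 0.2·25 + 0.8·3 = 7.4
CropF: 0.2·40 + 0.8·9 = 15.2
CropH: 0.2·18 + 0.8·6 = 8.4
Highest Hurwicz score = 15.2 → CropF.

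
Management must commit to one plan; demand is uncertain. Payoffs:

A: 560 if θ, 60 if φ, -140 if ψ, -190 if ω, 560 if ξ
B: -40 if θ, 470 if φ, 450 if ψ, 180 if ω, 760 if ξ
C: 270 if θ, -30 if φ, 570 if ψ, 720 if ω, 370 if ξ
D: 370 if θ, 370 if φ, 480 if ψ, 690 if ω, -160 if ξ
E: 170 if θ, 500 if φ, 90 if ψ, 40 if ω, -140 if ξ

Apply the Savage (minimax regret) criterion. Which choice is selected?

C

Column bests: θ=560, φ=500, ψ=570, ω=720, ξ=760.
A regrets: 0, 440, 710, 910, 200 → max 910
B regrets: 600, 30, 120, 540, 0 → max 600
C regrets: 290, 530, 0, 0, 390 → max 530
D regrets: 190, 130, 90, 30, 920 → max 920
E regrets: 390, 0, 480, 680, 900 → max 900
Smallest max regret = 530 → C.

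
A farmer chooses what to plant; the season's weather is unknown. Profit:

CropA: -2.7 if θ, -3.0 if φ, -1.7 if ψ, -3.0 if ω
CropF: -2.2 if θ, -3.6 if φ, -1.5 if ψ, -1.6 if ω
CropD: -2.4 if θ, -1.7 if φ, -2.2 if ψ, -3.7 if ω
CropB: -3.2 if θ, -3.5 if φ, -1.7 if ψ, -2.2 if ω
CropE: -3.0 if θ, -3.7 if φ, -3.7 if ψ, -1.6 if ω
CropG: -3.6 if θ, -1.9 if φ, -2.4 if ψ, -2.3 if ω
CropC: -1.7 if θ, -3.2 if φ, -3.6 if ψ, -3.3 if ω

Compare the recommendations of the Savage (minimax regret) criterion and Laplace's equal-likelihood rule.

Column bests: θ=-1.7, φ=-1.7, ψ=-1.5, ω=-1.6.
CropA regrets: 1.0, 1.3, 0.2, 1.4 → max 1.4
CropF regrets: 0.5, 1.9, 0.0, 0.0 → max 1.9
CropD regrets: 0.7, 0.0, 0.7, 2.1 → max 2.1
CropB regrets: 1.5, 1.8, 0.2, 0.6 → max 1.8
CropE regrets: 1.3, 2.0, 2.2, 0.0 → max 2.2
CropG regrets: 1.9, 0.2, 0.9, 0.7 → max 1.9
CropC regrets: 0.0, 1.5, 2.1, 1.7 → max 2.1
Smallest max regret = 1.4 → CropA.
Row averages: CropA=-2.6, CropF=-2.225, CropD=-2.5, CropB=-2.65, CropE=-3, CropG=-2.55, CropC=-2.95
Highest average = -2.225 → CropF.

minimax regret → CropA; laplace → CropF (disagree)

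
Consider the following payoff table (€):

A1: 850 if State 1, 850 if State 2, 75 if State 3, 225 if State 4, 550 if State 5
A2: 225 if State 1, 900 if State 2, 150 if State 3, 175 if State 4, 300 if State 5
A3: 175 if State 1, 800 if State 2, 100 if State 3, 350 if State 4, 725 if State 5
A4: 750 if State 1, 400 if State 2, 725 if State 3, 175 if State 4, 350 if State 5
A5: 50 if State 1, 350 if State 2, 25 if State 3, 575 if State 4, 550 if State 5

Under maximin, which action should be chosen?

Row minima: A1=75, A2=150, A3=100, A4=175, A5=25
Best worst-case = 175 → A4.

A4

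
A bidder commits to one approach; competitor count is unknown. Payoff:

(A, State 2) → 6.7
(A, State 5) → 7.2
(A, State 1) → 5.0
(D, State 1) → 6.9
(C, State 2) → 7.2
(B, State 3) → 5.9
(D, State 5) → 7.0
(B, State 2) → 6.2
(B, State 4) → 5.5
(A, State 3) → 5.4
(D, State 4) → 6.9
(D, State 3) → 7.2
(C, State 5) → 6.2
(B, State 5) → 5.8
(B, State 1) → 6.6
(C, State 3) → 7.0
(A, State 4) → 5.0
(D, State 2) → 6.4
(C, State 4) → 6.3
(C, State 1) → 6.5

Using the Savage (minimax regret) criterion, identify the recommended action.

D

Column bests: State 1=6.9, State 2=7.2, State 3=7.2, State 4=6.9, State 5=7.2.
A regrets: 1.9, 0.5, 1.8, 1.9, 0.0 → max 1.9
B regrets: 0.3, 1.0, 1.3, 1.4, 1.4 → max 1.4
C regrets: 0.4, 0.0, 0.2, 0.6, 1.0 → max 1.0
D regrets: 0.0, 0.8, 0.0, 0.0, 0.2 → max 0.8
Smallest max regret = 0.8 → D.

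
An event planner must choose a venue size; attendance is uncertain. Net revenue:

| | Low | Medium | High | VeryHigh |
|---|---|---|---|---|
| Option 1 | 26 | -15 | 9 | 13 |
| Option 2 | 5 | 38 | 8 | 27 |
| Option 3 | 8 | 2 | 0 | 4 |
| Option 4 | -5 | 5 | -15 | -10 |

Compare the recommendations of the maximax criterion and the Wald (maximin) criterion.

maximax → Option 2; maximin → Option 2 (agree)

Row maxima: Option 1=26, Option 2=38, Option 3=8, Option 4=5
Best best-case = 38 → Option 2.
Row minima: Option 1=-15, Option 2=5, Option 3=0, Option 4=-15
Best worst-case = 5 → Option 2.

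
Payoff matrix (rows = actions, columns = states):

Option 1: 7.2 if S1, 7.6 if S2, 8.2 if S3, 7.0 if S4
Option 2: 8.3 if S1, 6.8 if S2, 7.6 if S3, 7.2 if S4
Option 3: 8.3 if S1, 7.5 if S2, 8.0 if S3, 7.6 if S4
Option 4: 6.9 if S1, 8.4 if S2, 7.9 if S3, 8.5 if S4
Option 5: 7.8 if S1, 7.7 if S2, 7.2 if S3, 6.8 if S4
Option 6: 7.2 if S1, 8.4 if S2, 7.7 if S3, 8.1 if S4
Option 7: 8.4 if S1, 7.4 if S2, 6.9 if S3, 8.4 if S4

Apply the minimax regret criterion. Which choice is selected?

Option 3

Column bests: S1=8.4, S2=8.4, S3=8.2, S4=8.5.
Option 1 regrets: 1.2, 0.8, 0.0, 1.5 → max 1.5
Option 2 regrets: 0.1, 1.6, 0.6, 1.3 → max 1.6
Option 3 regrets: 0.1, 0.9, 0.2, 0.9 → max 0.9
Option 4 regrets: 1.5, 0.0, 0.3, 0.0 → max 1.5
Option 5 regrets: 0.6, 0.7, 1.0, 1.7 → max 1.7
Option 6 regrets: 1.2, 0.0, 0.5, 0.4 → max 1.2
Option 7 regrets: 0.0, 1.0, 1.3, 0.1 → max 1.3
Smallest max regret = 0.9 → Option 3.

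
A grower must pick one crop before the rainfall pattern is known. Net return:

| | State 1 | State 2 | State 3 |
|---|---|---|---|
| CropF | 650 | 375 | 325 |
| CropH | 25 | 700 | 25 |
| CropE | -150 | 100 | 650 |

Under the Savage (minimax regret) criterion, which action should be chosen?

Column bests: State 1=650, State 2=700, State 3=650.
CropF regrets: 0, 325, 325 → max 325
CropH regrets: 625, 0, 625 → max 625
CropE regrets: 800, 600, 0 → max 800
Smallest max regret = 325 → CropF.

CropF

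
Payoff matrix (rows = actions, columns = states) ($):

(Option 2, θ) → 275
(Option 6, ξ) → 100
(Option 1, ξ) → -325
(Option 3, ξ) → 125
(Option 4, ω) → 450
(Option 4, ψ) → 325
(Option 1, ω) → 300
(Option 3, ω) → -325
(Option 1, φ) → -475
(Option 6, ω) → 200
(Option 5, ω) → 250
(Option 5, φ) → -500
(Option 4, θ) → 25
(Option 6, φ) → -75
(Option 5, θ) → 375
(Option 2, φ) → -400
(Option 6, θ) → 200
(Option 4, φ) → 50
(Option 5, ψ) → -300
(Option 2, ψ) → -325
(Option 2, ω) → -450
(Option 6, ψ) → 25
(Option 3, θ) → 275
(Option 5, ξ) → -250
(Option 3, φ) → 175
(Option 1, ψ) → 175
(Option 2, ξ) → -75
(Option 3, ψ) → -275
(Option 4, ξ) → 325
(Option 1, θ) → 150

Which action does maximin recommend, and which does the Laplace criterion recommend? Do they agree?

Row minima: Option 1=-475, Option 2=-450, Option 3=-325, Option 4=25, Option 5=-500, Option 6=-75
Best worst-case = 25 → Option 4.
Row averages: Option 1=-35, Option 2=-195, Option 3=-5, Option 4=235, Option 5=-85, Option 6=90
Highest average = 235 → Option 4.

maximin → Option 4; laplace → Option 4 (agree)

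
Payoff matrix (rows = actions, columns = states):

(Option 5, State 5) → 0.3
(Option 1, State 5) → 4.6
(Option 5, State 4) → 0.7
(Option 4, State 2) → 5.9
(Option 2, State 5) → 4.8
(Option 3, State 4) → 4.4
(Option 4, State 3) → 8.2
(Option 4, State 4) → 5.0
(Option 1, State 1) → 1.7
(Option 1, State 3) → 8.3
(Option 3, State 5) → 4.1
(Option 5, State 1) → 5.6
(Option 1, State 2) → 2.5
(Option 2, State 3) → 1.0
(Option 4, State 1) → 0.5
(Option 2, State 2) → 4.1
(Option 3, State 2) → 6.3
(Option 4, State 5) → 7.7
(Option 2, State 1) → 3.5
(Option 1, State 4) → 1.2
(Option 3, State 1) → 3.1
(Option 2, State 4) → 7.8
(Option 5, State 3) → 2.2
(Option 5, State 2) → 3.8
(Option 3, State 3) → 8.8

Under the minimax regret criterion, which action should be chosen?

Option 3

Column bests: State 1=5.6, State 2=6.3, State 3=8.8, State 4=7.8, State 5=7.7.
Option 1 regrets: 3.9, 3.8, 0.5, 6.6, 3.1 → max 6.6
Option 2 regrets: 2.1, 2.2, 7.8, 0.0, 2.9 → max 7.8
Option 3 regrets: 2.5, 0.0, 0.0, 3.4, 3.6 → max 3.6
Option 4 regrets: 5.1, 0.4, 0.6, 2.8, 0.0 → max 5.1
Option 5 regrets: 0.0, 2.5, 6.6, 7.1, 7.4 → max 7.4
Smallest max regret = 3.6 → Option 3.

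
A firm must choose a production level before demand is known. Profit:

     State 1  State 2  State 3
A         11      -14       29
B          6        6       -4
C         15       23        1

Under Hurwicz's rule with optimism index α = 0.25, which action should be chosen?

C

A: 0.25·29 + 0.75·(-14) = -3.25
B: 0.25·6 + 0.75·(-4) = -1.5
C: 0.25·23 + 0.75·1 = 6.5
Highest Hurwicz score = 6.5 → C.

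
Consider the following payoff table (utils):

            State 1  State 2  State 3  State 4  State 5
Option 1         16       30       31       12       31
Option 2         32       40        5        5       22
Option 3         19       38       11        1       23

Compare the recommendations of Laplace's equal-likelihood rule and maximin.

Row averages: Option 1=24, Option 2=20.8, Option 3=18.4
Highest average = 24 → Option 1.
Row minima: Option 1=12, Option 2=5, Option 3=1
Best worst-case = 12 → Option 1.

laplace → Option 1; maximin → Option 1 (agree)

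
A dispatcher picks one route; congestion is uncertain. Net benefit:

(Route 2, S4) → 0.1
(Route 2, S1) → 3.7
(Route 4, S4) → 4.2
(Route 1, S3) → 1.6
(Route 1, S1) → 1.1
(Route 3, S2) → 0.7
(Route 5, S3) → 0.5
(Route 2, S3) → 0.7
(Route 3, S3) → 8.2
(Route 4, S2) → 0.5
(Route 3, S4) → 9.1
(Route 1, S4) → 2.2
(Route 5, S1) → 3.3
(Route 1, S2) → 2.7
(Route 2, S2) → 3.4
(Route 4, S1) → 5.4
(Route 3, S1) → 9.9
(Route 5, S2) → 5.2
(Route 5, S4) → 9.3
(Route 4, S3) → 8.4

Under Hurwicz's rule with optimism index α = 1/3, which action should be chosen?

Route 1: 1/3·2.7 + 2/3·1.1 = 49/30
Route 2: 1/3·3.7 + 2/3·0.1 = 1.3
Route 3: 1/3·9.9 + 2/3·0.7 = 113/30
Route 4: 1/3·8.4 + 2/3·0.5 = 47/15
Route 5: 1/3·9.3 + 2/3·0.5 = 103/30
Highest Hurwicz score = 113/30 → Route 3.

Route 3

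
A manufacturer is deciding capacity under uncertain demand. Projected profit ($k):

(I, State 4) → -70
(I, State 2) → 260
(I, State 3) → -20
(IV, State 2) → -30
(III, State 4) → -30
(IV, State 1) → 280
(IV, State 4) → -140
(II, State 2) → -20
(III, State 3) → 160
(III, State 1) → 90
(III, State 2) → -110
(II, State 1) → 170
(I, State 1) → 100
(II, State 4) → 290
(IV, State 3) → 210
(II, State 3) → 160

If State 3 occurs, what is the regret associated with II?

50

Best payoff under State 3 is 210.
Regret = 210 − 160 = 50.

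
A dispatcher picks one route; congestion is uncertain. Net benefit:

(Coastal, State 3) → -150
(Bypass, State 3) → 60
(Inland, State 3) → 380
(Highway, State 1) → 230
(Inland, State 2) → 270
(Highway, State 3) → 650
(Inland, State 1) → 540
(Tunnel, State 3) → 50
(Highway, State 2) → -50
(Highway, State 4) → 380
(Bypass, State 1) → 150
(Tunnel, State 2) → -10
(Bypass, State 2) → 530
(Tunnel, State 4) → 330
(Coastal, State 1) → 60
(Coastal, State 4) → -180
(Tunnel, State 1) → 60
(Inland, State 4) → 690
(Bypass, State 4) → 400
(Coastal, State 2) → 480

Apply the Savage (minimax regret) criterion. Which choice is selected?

Column bests: State 1=540, State 2=530, State 3=650, State 4=690.
Bypass regrets: 390, 0, 590, 290 → max 590
Inland regrets: 0, 260, 270, 0 → max 270
Highway regrets: 310, 580, 0, 310 → max 580
Coastal regrets: 480, 50, 800, 870 → max 870
Tunnel regrets: 480, 540, 600, 360 → max 600
Smallest max regret = 270 → Inland.

Inland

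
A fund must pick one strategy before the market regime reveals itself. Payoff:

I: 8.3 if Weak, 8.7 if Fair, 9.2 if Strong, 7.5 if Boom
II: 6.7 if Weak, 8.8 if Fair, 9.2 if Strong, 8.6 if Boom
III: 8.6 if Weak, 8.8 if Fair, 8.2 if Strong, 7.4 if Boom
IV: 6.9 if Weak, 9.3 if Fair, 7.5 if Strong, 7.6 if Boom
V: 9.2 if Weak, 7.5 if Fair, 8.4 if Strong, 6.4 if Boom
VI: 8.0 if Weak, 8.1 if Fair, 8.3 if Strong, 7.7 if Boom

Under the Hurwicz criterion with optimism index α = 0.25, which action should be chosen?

I: 0.25·9.2 + 0.75·7.5 = 7.925
II: 0.25·9.2 + 0.75·6.7 = 7.325
III: 0.25·8.8 + 0.75·7.4 = 7.75
IV: 0.25·9.3 + 0.75·6.9 = 7.5
V: 0.25·9.2 + 0.75·6.4 = 7.1
VI: 0.25·8.3 + 0.75·7.7 = 7.85
Highest Hurwicz score = 7.925 → I.

I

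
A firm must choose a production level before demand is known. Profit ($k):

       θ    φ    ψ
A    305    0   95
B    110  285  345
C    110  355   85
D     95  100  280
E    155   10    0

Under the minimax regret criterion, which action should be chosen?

B

Column bests: θ=305, φ=355, ψ=345.
A regrets: 0, 355, 250 → max 355
B regrets: 195, 70, 0 → max 195
C regrets: 195, 0, 260 → max 260
D regrets: 210, 255, 65 → max 255
E regrets: 150, 345, 345 → max 345
Smallest max regret = 195 → B.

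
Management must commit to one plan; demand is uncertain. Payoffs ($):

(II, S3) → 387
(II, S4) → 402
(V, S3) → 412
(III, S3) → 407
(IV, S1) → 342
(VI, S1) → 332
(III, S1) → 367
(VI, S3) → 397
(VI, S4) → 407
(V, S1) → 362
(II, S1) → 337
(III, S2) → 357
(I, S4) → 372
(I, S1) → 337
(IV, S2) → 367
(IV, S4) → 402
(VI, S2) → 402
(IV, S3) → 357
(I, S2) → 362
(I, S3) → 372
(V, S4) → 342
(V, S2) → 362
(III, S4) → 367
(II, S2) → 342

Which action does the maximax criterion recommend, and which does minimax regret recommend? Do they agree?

Row maxima: I=372, II=402, III=407, IV=402, V=412, VI=407
Best best-case = 412 → V.
Column bests: S1=367, S2=402, S3=412, S4=407.
I regrets: 30, 40, 40, 35 → max 40
II regrets: 30, 60, 25, 5 → max 60
III regrets: 0, 45, 5, 40 → max 45
IV regrets: 25, 35, 55, 5 → max 55
V regrets: 5, 40, 0, 65 → max 65
VI regrets: 35, 0, 15, 0 → max 35
Smallest max regret = 35 → VI.

maximax → V; minimax regret → VI (disagree)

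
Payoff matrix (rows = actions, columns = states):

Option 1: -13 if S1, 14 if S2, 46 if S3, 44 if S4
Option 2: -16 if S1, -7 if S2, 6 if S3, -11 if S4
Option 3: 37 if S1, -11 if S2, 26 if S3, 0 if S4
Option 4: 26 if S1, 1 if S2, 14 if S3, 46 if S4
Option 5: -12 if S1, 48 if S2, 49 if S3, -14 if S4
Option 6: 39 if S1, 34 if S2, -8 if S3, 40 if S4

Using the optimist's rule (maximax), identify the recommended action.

Option 5

Row maxima: Option 1=46, Option 2=6, Option 3=37, Option 4=46, Option 5=49, Option 6=40
Best best-case = 49 → Option 5.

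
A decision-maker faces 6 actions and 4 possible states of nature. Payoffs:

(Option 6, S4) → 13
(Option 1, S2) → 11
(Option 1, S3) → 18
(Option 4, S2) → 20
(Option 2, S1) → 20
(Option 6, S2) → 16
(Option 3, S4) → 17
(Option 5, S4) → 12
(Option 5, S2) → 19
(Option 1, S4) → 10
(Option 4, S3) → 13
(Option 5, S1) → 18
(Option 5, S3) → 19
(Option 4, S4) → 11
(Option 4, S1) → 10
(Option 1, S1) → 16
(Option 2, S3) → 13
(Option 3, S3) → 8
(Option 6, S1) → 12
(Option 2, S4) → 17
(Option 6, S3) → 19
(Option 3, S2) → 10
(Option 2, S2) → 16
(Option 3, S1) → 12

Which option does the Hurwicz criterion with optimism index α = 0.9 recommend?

Option 1: 0.9·18 + 0.1·10 = 17.2
Option 2: 0.9·20 + 0.1·13 = 19.3
Option 3: 0.9·17 + 0.1·8 = 16.1
Option 4: 0.9·20 + 0.1·10 = 19
Option 5: 0.9·19 + 0.1·12 = 18.3
Option 6: 0.9·19 + 0.1·12 = 18.3
Highest Hurwicz score = 19.3 → Option 2.

Option 2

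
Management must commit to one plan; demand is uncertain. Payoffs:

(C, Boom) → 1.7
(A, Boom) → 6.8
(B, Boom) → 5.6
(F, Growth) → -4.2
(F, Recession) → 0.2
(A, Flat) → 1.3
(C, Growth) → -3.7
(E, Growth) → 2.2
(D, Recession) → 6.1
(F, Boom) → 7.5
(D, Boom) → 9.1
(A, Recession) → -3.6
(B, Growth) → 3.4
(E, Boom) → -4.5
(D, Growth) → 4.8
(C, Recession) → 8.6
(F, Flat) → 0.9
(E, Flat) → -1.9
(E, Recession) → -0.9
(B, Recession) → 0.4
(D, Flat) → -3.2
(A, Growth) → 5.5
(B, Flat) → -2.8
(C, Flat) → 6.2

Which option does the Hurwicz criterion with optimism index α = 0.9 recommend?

A: 0.9·6.8 + 0.1·(-3.6) = 5.76
B: 0.9·5.6 + 0.1·(-2.8) = 4.76
C: 0.9·8.6 + 0.1·(-3.7) = 7.37
D: 0.9·9.1 + 0.1·(-3.2) = 7.87
E: 0.9·2.2 + 0.1·(-4.5) = 1.53
F: 0.9·7.5 + 0.1·(-4.2) = 6.33
Highest Hurwicz score = 7.87 → D.

D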